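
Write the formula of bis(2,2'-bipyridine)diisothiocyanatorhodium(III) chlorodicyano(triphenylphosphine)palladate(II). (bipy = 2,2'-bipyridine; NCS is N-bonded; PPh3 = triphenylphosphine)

Cation [Rh…]: ligand charges -2, Rh(III) ⇒ ion charge 1+.
Anion [Pd…]: ligand charges -3, Pd(II) ⇒ ion charge 1−.
One 1+ cation balances one 1− anion.

[Rh(bipy)2(NCS)2][PdCl(CN)2(PPh3)]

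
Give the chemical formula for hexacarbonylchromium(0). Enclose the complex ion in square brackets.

Ligands: 6 carbonyl (CO, neutral). Ligand charge sum = 0.
With Cr in oxidation state 0, the complex ion is [Cr...].

[Cr(CO)6]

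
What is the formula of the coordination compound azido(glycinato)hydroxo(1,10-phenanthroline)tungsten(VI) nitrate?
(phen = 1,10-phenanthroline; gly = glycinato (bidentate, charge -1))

[W(gly)(N3)(OH)(phen)](NO3)3

Ligands: 1 azido (N3, -1), 1 1,10-phenanthroline (phen, neutral), 1 glycinato (gly, -1), 1 hydroxo (OH, -1). Ligand charge sum = -3.
With W in oxidation state +6, the complex ion is [W...]^3+.
Charge balance with nitrate (-1) requires 1 complex ion per 3 nitrate.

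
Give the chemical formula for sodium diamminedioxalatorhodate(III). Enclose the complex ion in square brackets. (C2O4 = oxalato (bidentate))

Na[Rh(C2O4)2(NH3)2]

Ligands: 2 oxalato (C2O4, -2), 2 ammine (NH3, neutral). Ligand charge sum = -4.
With Rh in oxidation state +3, the complex ion is [Rh...]^1−.
Charge balance with sodium (+1) requires 1 complex ion per 1 sodium.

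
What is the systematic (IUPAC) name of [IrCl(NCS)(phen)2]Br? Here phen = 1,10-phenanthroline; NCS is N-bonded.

The 1 bromide counter-ion carries a total charge of -1, so each complex ion is 1+.
Ligand charges: 1×chloro (-1 each), 2×1,10-phenanthroline (neutral), 1×isothiocyanato (-1 each); total -2. So Ir + (-2) = 1+, giving Ir = +3.
Ligands are named alphabetically: chloro before isothiocyanato before phenanthroline.

chloroisothiocyanatobis(1,10-phenanthroline)iridium(III) bromide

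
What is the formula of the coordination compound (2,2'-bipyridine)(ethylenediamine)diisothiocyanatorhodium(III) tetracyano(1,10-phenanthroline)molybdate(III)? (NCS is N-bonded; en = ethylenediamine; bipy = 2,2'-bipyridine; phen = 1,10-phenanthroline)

[Rh(bipy)(en)(NCS)2][Mo(CN)4(phen)]

Cation [Rh…]: ligand charges -2, Rh(III) ⇒ ion charge 1+.
Anion [Mo…]: ligand charges -4, Mo(III) ⇒ ion charge 1−.
One 1+ cation balances one 1− anion.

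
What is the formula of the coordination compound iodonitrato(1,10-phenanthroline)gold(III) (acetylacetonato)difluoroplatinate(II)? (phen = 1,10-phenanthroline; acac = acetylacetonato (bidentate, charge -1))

Cation [Au…]: ligand charges -2, Au(III) ⇒ ion charge 1+.
Anion [Pt…]: ligand charges -3, Pt(II) ⇒ ion charge 1−.

[AuI(NO3)(phen)][Pt(acac)F2]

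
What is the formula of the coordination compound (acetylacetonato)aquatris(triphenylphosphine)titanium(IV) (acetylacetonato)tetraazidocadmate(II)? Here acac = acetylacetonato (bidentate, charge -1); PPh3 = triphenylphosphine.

Cation [Ti…]: ligand charges -1, Ti(IV) ⇒ ion charge 3+.
Anion [Cd…]: ligand charges -5, Cd(II) ⇒ ion charge 3−.

[Ti(acac)(H2O)(PPh3)3][Cd(acac)(N3)4]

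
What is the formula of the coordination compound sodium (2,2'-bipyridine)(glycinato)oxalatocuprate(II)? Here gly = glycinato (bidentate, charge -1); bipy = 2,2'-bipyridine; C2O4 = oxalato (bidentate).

Ligands: 1 glycinato (gly, -1), 1 2,2'-bipyridine (bipy, neutral), 1 oxalato (C2O4, -2). Ligand charge sum = -3.
Charge balance with sodium (+1) requires 1 complex ion per 1 sodium.

Na[Cu(bipy)(C2O4)(gly)]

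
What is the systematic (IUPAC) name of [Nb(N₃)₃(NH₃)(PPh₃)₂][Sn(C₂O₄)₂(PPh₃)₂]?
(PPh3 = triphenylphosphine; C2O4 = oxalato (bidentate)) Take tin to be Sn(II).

amminetriazidobis(triphenylphosphine)niobium(V) dioxalatobis(triphenylphosphine)stannate(II)

Both ions are complex: the cation is named first with the plain metal name, the anion second with the -ate form; each ion's ligands are alphabetised independently.
Sn is given as +2; the anion's ligand charges sum to -4, so the complex anion is 2−.
A 1:1 salt means the cation carries the equal and opposite charge, 2+.
Cation: ligand charges sum to -3; for the ion to be 2+, Nb = +5.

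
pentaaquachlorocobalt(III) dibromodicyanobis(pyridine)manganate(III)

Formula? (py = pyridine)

[CoCl(H2O)5][MnBr2(CN)2(py)2]2

Cation [Co…]: ligand charges -1, Co(III) ⇒ ion charge 2+.
Anion [Mn…]: ligand charges -4, Mn(III) ⇒ ion charge 1−.
One 2+ cation requires 2 of the 1− anion.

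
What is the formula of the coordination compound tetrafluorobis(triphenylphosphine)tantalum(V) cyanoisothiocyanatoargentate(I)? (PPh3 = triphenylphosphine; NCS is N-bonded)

[TaF4(PPh3)2][Ag(CN)(NCS)]

Cation [Ta…]: ligand charges -4, Ta(V) ⇒ ion charge 1+.
Anion [Ag…]: ligand charges -2, Ag(I) ⇒ ion charge 1−.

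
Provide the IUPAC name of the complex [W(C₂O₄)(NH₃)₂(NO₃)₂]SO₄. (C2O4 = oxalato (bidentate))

diamminedinitratooxalatotungsten(VI) sulfate

The 1 sulfate counter-ion carries a total charge of -2, so each complex ion is 2+.
Ligand charges: 1×oxalato (-2 each), 2×ammine (neutral), 2×nitrato (-1 each); total -4. So W + (-4) = 2+, giving W = +6.
Ligands are named alphabetically: ammine before nitrato before oxalato.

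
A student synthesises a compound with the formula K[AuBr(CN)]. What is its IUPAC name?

potassium bromocyanoaurate(I)

The 1 potassium counter-ion carries a total charge of +1, so each complex ion is 1−.
Ligand charges: 1×bromo (-1 each), 1×cyano (-1 each); total -2. So Au + (-2) = 1−, giving Au = +1.
The complex ion is anionic, so gold takes the -ate form aurate(I).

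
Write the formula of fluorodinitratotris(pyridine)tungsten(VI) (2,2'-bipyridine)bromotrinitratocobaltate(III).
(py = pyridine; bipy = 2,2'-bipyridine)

[WF(NO3)2(py)3][Co(bipy)Br(NO3)3]3

Cation [W…]: ligand charges -3, W(VI) ⇒ ion charge 3+.
Anion [Co…]: ligand charges -4, Co(III) ⇒ ion charge 1−.
One 3+ cation requires 3 of the 1− anion.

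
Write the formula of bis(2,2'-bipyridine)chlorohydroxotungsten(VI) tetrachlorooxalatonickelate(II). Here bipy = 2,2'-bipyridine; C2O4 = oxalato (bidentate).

Cation [W…]: ligand charges -2, W(VI) ⇒ ion charge 4+.
Anion [Ni…]: ligand charges -6, Ni(II) ⇒ ion charge 4−.
One 4+ cation balances one 4− anion.

[W(bipy)2Cl(OH)][Ni(C2O4)Cl4]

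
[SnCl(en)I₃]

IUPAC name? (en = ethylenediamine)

There is no counter-ion, so the complex is neutral overall.
Ligand charges: 1×ethylenediamine (neutral), 1×chloro (-1 each), 3×iodo (-1 each); total -4. So Sn + (-4) = 0, giving Sn = +4.
Ligands are named alphabetically: chloro before ethylenediamine before iodo.

chloro(ethylenediamine)triiodotin(IV)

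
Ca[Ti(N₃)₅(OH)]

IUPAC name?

calcium pentaazidohydroxotitanate(IV)

The 1 calcium counter-ion carries a total charge of +2, so each complex ion is 2−.
Ligand charges: 5×azido (-1 each), 1×hydroxo (-1 each); total -6. So Ti + (-6) = 2−, giving Ti = +4.
The complex ion is anionic, so titanium takes the -ate form titanate(IV).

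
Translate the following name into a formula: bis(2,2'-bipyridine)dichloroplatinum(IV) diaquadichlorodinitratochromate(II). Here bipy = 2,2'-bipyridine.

[Pt(bipy)2Cl2][CrCl2(H2O)2(NO3)2]

Cation [Pt…]: ligand charges -2, Pt(IV) ⇒ ion charge 2+.
Anion [Cr…]: ligand charges -4, Cr(II) ⇒ ion charge 2−.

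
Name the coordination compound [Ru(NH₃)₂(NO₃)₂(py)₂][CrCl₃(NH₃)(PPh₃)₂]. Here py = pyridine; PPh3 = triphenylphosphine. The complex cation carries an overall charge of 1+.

diamminedinitratobis(pyridine)ruthenium(III) amminetrichlorobis(triphenylphosphine)chromate(II)

Both ions are complex: the cation is named first with the plain metal name, the anion second with the -ate form; each ion's ligands are alphabetised independently.
The complex cation is given as 1+; its ligand charges sum to -2, so Ru = +3.
A 1:1 salt means the anion carries the equal and opposite charge, 1−.
Anion: ligand charges sum to -3; for the ion to be 1−, Cr = +2.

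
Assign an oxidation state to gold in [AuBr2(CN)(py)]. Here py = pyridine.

+3

No counter-ion: the bracketed complex is neutral.
Ligand charges: 2×Br = -2; 1×CN = -1; 1×py neutral; sum -3.
Au + (-3) = 0 ⇒ Au is +3.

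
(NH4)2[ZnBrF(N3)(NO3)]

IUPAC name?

The 2 ammonium counter-ions carry a total charge of +2, so each complex ion is 2−.
Ligand charges: 1×bromo (-1 each), 1×fluoro (-1 each), 1×azido (-1 each), 1×nitrato (-1 each); total -4. So Zn + (-4) = 2−, giving Zn = +2.
The complex ion is anionic, so zinc takes the -ate form zincate(II).

ammonium azidobromofluoronitratozincate(II)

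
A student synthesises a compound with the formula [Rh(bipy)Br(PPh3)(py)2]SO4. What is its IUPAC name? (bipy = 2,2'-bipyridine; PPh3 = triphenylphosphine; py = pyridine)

The 1 sulfate counter-ion carries a total charge of -2, so each complex ion is 2+.
Ligand charges: 1×2,2'-bipyridine (neutral), 1×triphenylphosphine (neutral), 1×bromo (-1 each), 2×pyridine (neutral); total -1. So Rh + (-1) = 2+, giving Rh = +3.
Ligands are named alphabetically: bipyridine before bromo before pyridine before triphenylphosphine.

(2,2'-bipyridine)bromobis(pyridine)(triphenylphosphine)rhodium(III) sulfate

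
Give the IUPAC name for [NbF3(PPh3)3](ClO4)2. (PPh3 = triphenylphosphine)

The 2 perchlorate counter-ions carry a total charge of -2, so each complex ion is 2+.
Ligand charges: 3×fluoro (-1 each), 3×triphenylphosphine (neutral); total -3. So Nb + (-3) = 2+, giving Nb = +5.
Ligands are named alphabetically: fluoro before triphenylphosphine.

trifluorotris(triphenylphosphine)niobium(V) perchlorate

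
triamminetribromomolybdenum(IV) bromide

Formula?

Ligands: 3 bromo (Br, -1), 3 ammine (NH3, neutral). Ligand charge sum = -3.
With Mo in oxidation state +4, the complex ion is [Mo...]^1+.
Charge balance with bromide (-1) requires 1 complex ion per 1 bromide.

[MoBr3(NH3)3]Br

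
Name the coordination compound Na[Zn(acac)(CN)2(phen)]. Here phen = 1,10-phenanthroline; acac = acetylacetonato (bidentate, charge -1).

sodium (acetylacetonato)dicyano(1,10-phenanthroline)zincate(II)

The 1 sodium counter-ion carries a total charge of +1, so each complex ion is 1−.
Ligand charges: 1×1,10-phenanthroline (neutral), 1×acetylacetonato (-1 each), 2×cyano (-1 each); total -3. So Zn + (-3) = 1−, giving Zn = +2.
The complex ion is anionic, so zinc takes the -ate form zincate(II).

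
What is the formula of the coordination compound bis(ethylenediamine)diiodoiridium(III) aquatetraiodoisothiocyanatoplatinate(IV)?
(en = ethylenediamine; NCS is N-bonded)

Cation [Ir…]: ligand charges -2, Ir(III) ⇒ ion charge 1+.
Anion [Pt…]: ligand charges -5, Pt(IV) ⇒ ion charge 1−.

[Ir(en)2I2][Pt(H2O)I4(NCS)]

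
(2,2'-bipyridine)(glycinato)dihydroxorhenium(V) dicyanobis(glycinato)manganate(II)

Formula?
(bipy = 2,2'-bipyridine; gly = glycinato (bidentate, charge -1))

[Re(bipy)(gly)(OH)2][Mn(CN)2(gly)2]

Cation [Re…]: ligand charges -3, Re(V) ⇒ ion charge 2+.
Anion [Mn…]: ligand charges -4, Mn(II) ⇒ ion charge 2−.
One 2+ cation balances one 2− anion.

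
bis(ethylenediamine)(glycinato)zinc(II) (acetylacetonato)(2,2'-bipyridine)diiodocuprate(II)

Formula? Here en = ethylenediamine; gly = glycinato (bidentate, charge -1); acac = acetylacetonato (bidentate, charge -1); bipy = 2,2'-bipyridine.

Cation [Zn…]: ligand charges -1, Zn(II) ⇒ ion charge 1+.
Anion [Cu…]: ligand charges -3, Cu(II) ⇒ ion charge 1−.
One 1+ cation balances one 1− anion.

[Zn(en)2(gly)][Cu(acac)(bipy)I2]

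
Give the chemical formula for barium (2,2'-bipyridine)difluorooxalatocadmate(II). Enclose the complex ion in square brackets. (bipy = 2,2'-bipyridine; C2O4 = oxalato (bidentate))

Ligands: 1 2,2'-bipyridine (bipy, neutral), 2 fluoro (F, -1), 1 oxalato (C2O4, -2). Ligand charge sum = -4.
With Cd in oxidation state +2, the complex ion is [Cd...]^2−.
Charge balance with barium (+2) requires 1 complex ion per 1 barium.

Ba[Cd(bipy)(C2O4)F2]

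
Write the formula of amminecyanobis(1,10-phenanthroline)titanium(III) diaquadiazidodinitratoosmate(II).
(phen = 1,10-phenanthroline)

[Ti(CN)(NH3)(phen)2][Os(H2O)2(N3)2(NO3)2]

Cation [Ti…]: ligand charges -1, Ti(III) ⇒ ion charge 2+.
Anion [Os…]: ligand charges -4, Os(II) ⇒ ion charge 2−.
One 2+ cation balances one 2− anion.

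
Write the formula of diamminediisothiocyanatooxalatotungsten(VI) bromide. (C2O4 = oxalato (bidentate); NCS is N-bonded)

Ligands: 2 ammine (NH3, neutral), 1 oxalato (C2O4, -2), 2 isothiocyanato (NCS, -1). Ligand charge sum = -4.
With W in oxidation state +6, the complex ion is [W...]^2+.
Charge balance with bromide (-1) requires 1 complex ion per 2 bromide.

[W(C2O4)(NCS)2(NH3)2]Br2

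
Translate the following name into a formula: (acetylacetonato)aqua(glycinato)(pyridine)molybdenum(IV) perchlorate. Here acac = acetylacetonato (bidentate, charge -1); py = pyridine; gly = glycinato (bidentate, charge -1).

[Mo(acac)(gly)(H2O)(py)](ClO4)2

Ligands: 1 acetylacetonato (acac, -1), 1 aqua (H2O, neutral), 1 pyridine (py, neutral), 1 glycinato (gly, -1). Ligand charge sum = -2.
With Mo in oxidation state +4, the complex ion is [Mo...]^2+.
Charge balance with perchlorate (-1) requires 1 complex ion per 2 perchlorate.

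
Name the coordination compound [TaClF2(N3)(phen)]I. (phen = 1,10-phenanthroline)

The 1 iodide counter-ion carries a total charge of -1, so each complex ion is 1+.
Ligand charges: 1×azido (-1 each), 1×chloro (-1 each), 1×1,10-phenanthroline (neutral), 2×fluoro (-1 each); total -4. So Ta + (-4) = 1+, giving Ta = +5.
Ligands are named alphabetically: azido before chloro before fluoro before phenanthroline.

azidochlorodifluoro(1,10-phenanthroline)tantalum(V) iodide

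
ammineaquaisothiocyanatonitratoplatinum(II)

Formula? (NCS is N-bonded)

[Pt(H2O)(NCS)(NH3)(NO3)]

Ligands: 1 isothiocyanato (NCS, -1), 1 nitrato (NO3, -1), 1 ammine (NH3, neutral), 1 aqua (H2O, neutral). Ligand charge sum = -2.
With Pt in oxidation state +2, the complex ion is [Pt...].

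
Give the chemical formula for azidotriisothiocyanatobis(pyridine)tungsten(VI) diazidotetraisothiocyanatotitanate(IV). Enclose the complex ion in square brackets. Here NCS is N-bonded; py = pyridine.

Cation [W…]: ligand charges -4, W(VI) ⇒ ion charge 2+.
Anion [Ti…]: ligand charges -6, Ti(IV) ⇒ ion charge 2−.
One 2+ cation balances one 2− anion.

[W(N3)(NCS)3(py)2][Ti(N3)2(NCS)4]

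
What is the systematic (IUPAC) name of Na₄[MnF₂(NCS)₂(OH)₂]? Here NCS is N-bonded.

sodium difluorodihydroxodiisothiocyanatomanganate(II)

The 4 sodium counter-ions carry a total charge of +4, so each complex ion is 4−.
Ligand charges: 2×isothiocyanato (-1 each), 2×hydroxo (-1 each), 2×fluoro (-1 each); total -6. So Mn + (-6) = 4−, giving Mn = +2.
Ligands are named alphabetically: fluoro before hydroxo before isothiocyanato.
The complex ion is anionic, so manganese takes the -ate form manganate(II).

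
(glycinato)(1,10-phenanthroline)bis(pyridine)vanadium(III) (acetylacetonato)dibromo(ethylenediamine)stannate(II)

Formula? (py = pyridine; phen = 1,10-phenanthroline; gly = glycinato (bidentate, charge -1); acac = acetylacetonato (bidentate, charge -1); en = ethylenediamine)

Cation [V…]: ligand charges -1, V(III) ⇒ ion charge 2+.
Anion [Sn…]: ligand charges -3, Sn(II) ⇒ ion charge 1−.
One 2+ cation requires 2 of the 1− anion.

[V(gly)(phen)(py)2][Sn(acac)Br2(en)]2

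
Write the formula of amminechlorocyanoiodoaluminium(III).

[AlCl(CN)I(NH3)]

Ligands: 1 ammine (NH3, neutral), 1 cyano (CN, -1), 1 chloro (Cl, -1), 1 iodo (I, -1). Ligand charge sum = -3.
With Al in oxidation state +3, the complex ion is [Al...].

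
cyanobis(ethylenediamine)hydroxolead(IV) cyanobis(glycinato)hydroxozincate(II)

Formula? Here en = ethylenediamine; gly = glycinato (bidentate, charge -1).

Cation [Pb…]: ligand charges -2, Pb(IV) ⇒ ion charge 2+.
Anion [Zn…]: ligand charges -4, Zn(II) ⇒ ion charge 2−.
One 2+ cation balances one 2− anion.

[Pb(CN)(en)2(OH)][Zn(CN)(gly)2(OH)]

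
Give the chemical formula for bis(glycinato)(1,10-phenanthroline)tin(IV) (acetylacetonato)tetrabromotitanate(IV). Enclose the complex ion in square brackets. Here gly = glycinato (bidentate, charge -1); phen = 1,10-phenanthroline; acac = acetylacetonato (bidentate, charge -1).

[Sn(gly)2(phen)][Ti(acac)Br4]2

Cation [Sn…]: ligand charges -2, Sn(IV) ⇒ ion charge 2+.
Anion [Ti…]: ligand charges -5, Ti(IV) ⇒ ion charge 1−.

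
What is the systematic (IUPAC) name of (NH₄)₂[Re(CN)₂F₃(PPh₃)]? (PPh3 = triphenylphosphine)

The 2 ammonium counter-ions carry a total charge of +2, so each complex ion is 2−.
Ligand charges: 3×fluoro (-1 each), 1×triphenylphosphine (neutral), 2×cyano (-1 each); total -5. So Re + (-5) = 2−, giving Re = +3.
The complex ion is anionic, so rhenium takes the -ate form rhenate(III).

ammonium dicyanotrifluoro(triphenylphosphine)rhenate(III)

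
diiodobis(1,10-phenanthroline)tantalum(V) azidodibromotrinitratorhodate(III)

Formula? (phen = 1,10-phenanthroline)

Cation [Ta…]: ligand charges -2, Ta(V) ⇒ ion charge 3+.
Anion [Rh…]: ligand charges -6, Rh(III) ⇒ ion charge 3−.
One 3+ cation balances one 3− anion.

[TaI2(phen)2][RhBr2(N3)(NO3)3]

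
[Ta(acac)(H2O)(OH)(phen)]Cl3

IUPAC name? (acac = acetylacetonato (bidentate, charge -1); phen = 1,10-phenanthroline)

(acetylacetonato)aquahydroxo(1,10-phenanthroline)tantalum(V) chloride

The 3 chloride counter-ions carry a total charge of -3, so each complex ion is 3+.
Ligand charges: 1×aqua (neutral), 1×acetylacetonato (-1 each), 1×hydroxo (-1 each), 1×1,10-phenanthroline (neutral); total -2. So Ta + (-2) = 3+, giving Ta = +5.
Ligands are named alphabetically: acetylacetonato before aqua before hydroxo before phenanthroline.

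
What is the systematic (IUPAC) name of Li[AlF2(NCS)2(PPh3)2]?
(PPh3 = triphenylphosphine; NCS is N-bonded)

lithium difluorodiisothiocyanatobis(triphenylphosphine)aluminate(III)

The 1 lithium counter-ion carries a total charge of +1, so each complex ion is 1−.
Ligand charges: 2×fluoro (-1 each), 2×triphenylphosphine (neutral), 2×isothiocyanato (-1 each); total -4. So Al + (-4) = 1−, giving Al = +3.
Ligands are named alphabetically: fluoro before isothiocyanato before triphenylphosphine.
The complex ion is anionic, so aluminium takes the -ate form aluminate(III).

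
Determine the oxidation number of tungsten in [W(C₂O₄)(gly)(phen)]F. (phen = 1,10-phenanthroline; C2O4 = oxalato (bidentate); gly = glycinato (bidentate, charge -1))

1 fluoride outside the brackets (-1 each) → the complex ion is 1+.
Ligand charges: 1×phen neutral; 1×C2O4 = -2; 1×gly = -1; sum -3.
W + (-3) = 1+ ⇒ W is +4.

+4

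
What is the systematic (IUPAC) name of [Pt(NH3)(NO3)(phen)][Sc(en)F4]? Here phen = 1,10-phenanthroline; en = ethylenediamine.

Both ions are complex: the cation is named first with the plain metal name, the anion second with the -ate form; each ion's ligands are alphabetised independently.
Scandium is always +3 in its complexes; the anion's ligand charges sum to -4, so the complex anion is 1−.
A 1:1 salt means the cation carries the equal and opposite charge, 1+.
Cation: ligand charges sum to -1; for the ion to be 1+, Pt = +2.

amminenitrato(1,10-phenanthroline)platinum(II) (ethylenediamine)tetrafluoroscandate(III)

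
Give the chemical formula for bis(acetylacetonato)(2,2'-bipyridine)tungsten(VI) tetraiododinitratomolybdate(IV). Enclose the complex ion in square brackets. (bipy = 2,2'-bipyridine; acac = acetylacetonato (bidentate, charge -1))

[W(acac)2(bipy)][MoI4(NO3)2]2

Cation [W…]: ligand charges -2, W(VI) ⇒ ion charge 4+.
Anion [Mo…]: ligand charges -6, Mo(IV) ⇒ ion charge 2−.
One 4+ cation requires 2 of the 2− anion.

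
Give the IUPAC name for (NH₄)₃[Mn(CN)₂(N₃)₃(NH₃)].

ammonium amminetriazidodicyanomanganate(II)

The 3 ammonium counter-ions carry a total charge of +3, so each complex ion is 3−.
Ligand charges: 2×cyano (-1 each), 1×ammine (neutral), 3×azido (-1 each); total -5. So Mn + (-5) = 3−, giving Mn = +2.
The complex ion is anionic, so manganese takes the -ate form manganate(II).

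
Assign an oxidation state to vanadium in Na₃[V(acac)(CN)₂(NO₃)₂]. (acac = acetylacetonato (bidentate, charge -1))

3 sodium outside the brackets (+1 each) → the complex ion is 3−.
Ligand charges: 2×CN = -2; 1×acac = -1; 2×NO3 = -2; sum -5.
V + (-5) = 3− ⇒ V is +2.

+2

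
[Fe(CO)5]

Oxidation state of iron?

0

No counter-ion: the bracketed complex is neutral.
Ligand charges: 5×CO neutral; sum 0.
Fe + (0) = 0 ⇒ Fe is 0.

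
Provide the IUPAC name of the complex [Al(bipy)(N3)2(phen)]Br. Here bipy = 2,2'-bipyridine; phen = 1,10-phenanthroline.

The 1 bromide counter-ion carries a total charge of -1, so each complex ion is 1+.
Ligand charges: 1×2,2'-bipyridine (neutral), 2×azido (-1 each), 1×1,10-phenanthroline (neutral); total -2. So Al + (-2) = 1+, giving Al = +3.
Ligands are named alphabetically: azido before bipyridine before phenanthroline.

diazido(2,2'-bipyridine)(1,10-phenanthroline)aluminium(III) bromide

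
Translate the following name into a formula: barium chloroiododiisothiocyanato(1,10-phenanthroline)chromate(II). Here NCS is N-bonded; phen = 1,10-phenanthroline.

Ba[CrClI(NCS)2(phen)]

Ligands: 1 chloro (Cl, -1), 1 iodo (I, -1), 2 isothiocyanato (NCS, -1), 1 1,10-phenanthroline (phen, neutral). Ligand charge sum = -4.
With Cr in oxidation state +2, the complex ion is [Cr...]^2−.
Charge balance with barium (+2) requires 1 complex ion per 1 barium.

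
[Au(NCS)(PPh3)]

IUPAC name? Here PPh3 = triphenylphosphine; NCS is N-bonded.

There is no counter-ion, so the complex is neutral overall.
Ligand charges: 1×triphenylphosphine (neutral), 1×isothiocyanato (-1 each); total -1. So Au + (-1) = 0, giving Au = +1.
Ligands are named alphabetically: isothiocyanato before triphenylphosphine.

isothiocyanato(triphenylphosphine)gold(I)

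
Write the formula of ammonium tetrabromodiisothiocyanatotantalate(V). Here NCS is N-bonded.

Ligands: 2 isothiocyanato (NCS, -1), 4 bromo (Br, -1). Ligand charge sum = -6.
With Ta in oxidation state +5, the complex ion is [Ta...]^1−.
Charge balance with ammonium (+1) requires 1 complex ion per 1 ammonium.

NH4[TaBr4(NCS)2]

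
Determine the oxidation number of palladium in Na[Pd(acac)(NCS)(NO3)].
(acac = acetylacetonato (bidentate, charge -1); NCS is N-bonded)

1 sodium outside the brackets (+1 each) → the complex ion is 1−.
Ligand charges: 1×acac = -1; 1×NO3 = -1; 1×NCS = -1; sum -3.
Pd + (-3) = 1− ⇒ Pd is +2.

+2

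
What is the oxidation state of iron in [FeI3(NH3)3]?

+3

No counter-ion: the bracketed complex is neutral.
Ligand charges: 3×I = -3; 3×NH3 neutral; sum -3.
Fe + (-3) = 0 ⇒ Fe is +3.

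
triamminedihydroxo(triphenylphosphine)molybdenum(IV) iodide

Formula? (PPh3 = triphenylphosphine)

[Mo(NH3)3(OH)2(PPh3)]I2

Ligands: 2 hydroxo (OH, -1), 3 ammine (NH3, neutral), 1 triphenylphosphine (PPh3, neutral). Ligand charge sum = -2.
With Mo in oxidation state +4, the complex ion is [Mo...]^2+.
Charge balance with iodide (-1) requires 1 complex ion per 2 iodide.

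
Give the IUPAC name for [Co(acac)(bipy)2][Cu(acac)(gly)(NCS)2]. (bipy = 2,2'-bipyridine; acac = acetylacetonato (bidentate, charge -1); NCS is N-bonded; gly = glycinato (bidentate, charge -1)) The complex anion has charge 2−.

Both ions are complex: the cation is named first with the plain metal name, the anion second with the -ate form; each ion's ligands are alphabetised independently.
The complex anion is given as 2−; its ligand charges sum to -4, so Cu = +2.
A 1:1 salt means the cation carries the equal and opposite charge, 2+.
Cation: ligand charges sum to -1; for the ion to be 2+, Co = +3.

(acetylacetonato)bis(2,2'-bipyridine)cobalt(III) (acetylacetonato)(glycinato)diisothiocyanatocuprate(II)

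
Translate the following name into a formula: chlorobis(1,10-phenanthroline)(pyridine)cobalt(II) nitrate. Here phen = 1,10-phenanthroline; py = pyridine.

Ligands: 2 1,10-phenanthroline (phen, neutral), 1 chloro (Cl, -1), 1 pyridine (py, neutral). Ligand charge sum = -1.
Charge balance with nitrate (-1) requires 1 complex ion per 1 nitrate.

[CoCl(phen)2(py)]NO3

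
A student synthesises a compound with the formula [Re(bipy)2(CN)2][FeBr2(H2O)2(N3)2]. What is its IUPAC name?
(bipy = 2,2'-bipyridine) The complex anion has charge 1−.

The complex anion is given as 1−; its ligand charges sum to -4, so Fe = +3.
A 1:1 salt means the cation carries the equal and opposite charge, 1+.
Cation: ligand charges sum to -2; for the ion to be 1+, Re = +3.

bis(2,2'-bipyridine)dicyanorhenium(III) diaquadiazidodibromoferrate(III)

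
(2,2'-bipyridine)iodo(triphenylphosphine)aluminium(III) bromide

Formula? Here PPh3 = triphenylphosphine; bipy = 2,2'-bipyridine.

[Al(bipy)I(PPh3)]Br2

Ligands: 1 triphenylphosphine (PPh3, neutral), 1 2,2'-bipyridine (bipy, neutral), 1 iodo (I, -1). Ligand charge sum = -1.
With Al in oxidation state +3, the complex ion is [Al...]^2+.
Charge balance with bromide (-1) requires 1 complex ion per 2 bromide.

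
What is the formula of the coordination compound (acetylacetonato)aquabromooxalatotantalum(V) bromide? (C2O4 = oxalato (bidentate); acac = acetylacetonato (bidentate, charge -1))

[Ta(acac)Br(C2O4)(H2O)]Br

Ligands: 1 bromo (Br, -1), 1 aqua (H2O, neutral), 1 oxalato (C2O4, -2), 1 acetylacetonato (acac, -1). Ligand charge sum = -4.
With Ta in oxidation state +5, the complex ion is [Ta...]^1+.
Charge balance with bromide (-1) requires 1 complex ion per 1 bromide.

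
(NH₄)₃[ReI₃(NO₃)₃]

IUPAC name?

ammonium triiodotrinitratorhenate(III)

The 3 ammonium counter-ions carry a total charge of +3, so each complex ion is 3−.
Ligand charges: 3×nitrato (-1 each), 3×iodo (-1 each); total -6. So Re + (-6) = 3−, giving Re = +3.
The complex ion is anionic, so rhenium takes the -ate form rhenate(III).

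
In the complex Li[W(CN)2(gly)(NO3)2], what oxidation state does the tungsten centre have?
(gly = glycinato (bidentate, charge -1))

1 lithium outside the brackets (+1 each) → the complex ion is 1−.
Ligand charges: 2×NO3 = -2; 2×CN = -2; 1×gly = -1; sum -5.
W + (-5) = 1− ⇒ W is +4.

+4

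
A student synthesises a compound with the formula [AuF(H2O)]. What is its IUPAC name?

There is no counter-ion, so the complex is neutral overall.
Ligand charges: 1×fluoro (-1 each), 1×aqua (neutral); total -1. So Au + (-1) = 0, giving Au = +1.
Ligands are named alphabetically: aqua before fluoro.

aquafluorogold(I)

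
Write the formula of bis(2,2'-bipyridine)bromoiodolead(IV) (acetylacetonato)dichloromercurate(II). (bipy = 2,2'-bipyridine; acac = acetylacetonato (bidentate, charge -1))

[Pb(bipy)2BrI][Hg(acac)Cl2]2

Cation [Pb…]: ligand charges -2, Pb(IV) ⇒ ion charge 2+.
Anion [Hg…]: ligand charges -3, Hg(II) ⇒ ion charge 1−.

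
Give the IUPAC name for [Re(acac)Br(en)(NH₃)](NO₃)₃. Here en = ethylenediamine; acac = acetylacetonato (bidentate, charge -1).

(acetylacetonato)amminebromo(ethylenediamine)rhenium(V) nitrate

The 3 nitrate counter-ions carry a total charge of -3, so each complex ion is 3+.
Ligand charges: 1×ethylenediamine (neutral), 1×bromo (-1 each), 1×acetylacetonato (-1 each), 1×ammine (neutral); total -2. So Re + (-2) = 3+, giving Re = +5.
Ligands are named alphabetically: acetylacetonato before ammine before bromo before ethylenediamine.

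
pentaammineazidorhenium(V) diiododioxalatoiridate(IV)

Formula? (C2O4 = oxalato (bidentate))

Cation [Re…]: ligand charges -1, Re(V) ⇒ ion charge 4+.
Anion [Ir…]: ligand charges -6, Ir(IV) ⇒ ion charge 2−.

[Re(N3)(NH3)5][Ir(C2O4)2I2]2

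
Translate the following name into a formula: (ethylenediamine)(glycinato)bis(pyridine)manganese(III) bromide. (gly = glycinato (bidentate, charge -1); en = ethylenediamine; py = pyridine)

Ligands: 1 glycinato (gly, -1), 1 ethylenediamine (en, neutral), 2 pyridine (py, neutral). Ligand charge sum = -1.
With Mn in oxidation state +3, the complex ion is [Mn...]^2+.
Charge balance with bromide (-1) requires 1 complex ion per 2 bromide.

[Mn(en)(gly)(py)2]Br2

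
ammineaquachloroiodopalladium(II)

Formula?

Ligands: 1 ammine (NH3, neutral), 1 iodo (I, -1), 1 aqua (H2O, neutral), 1 chloro (Cl, -1). Ligand charge sum = -2.
With Pd in oxidation state +2, the complex ion is [Pd...].

[PdCl(H2O)I(NH3)]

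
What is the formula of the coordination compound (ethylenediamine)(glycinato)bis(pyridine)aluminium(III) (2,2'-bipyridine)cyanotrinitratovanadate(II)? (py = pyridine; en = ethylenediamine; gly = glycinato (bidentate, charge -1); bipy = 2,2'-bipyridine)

Cation [Al…]: ligand charges -1, Al(III) ⇒ ion charge 2+.
Anion [V…]: ligand charges -4, V(II) ⇒ ion charge 2−.

[Al(en)(gly)(py)2][V(bipy)(CN)(NO3)3]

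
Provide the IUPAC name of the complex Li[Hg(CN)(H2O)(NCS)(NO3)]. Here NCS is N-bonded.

The 1 lithium counter-ion carries a total charge of +1, so each complex ion is 1−.
Ligand charges: 1×nitrato (-1 each), 1×aqua (neutral), 1×cyano (-1 each), 1×isothiocyanato (-1 each); total -3. So Hg + (-3) = 1−, giving Hg = +2.
Ligands are named alphabetically: aqua before cyano before isothiocyanato before nitrato.
The complex ion is anionic, so mercury takes the -ate form mercurate(II).

lithium aquacyanoisothiocyanatonitratomercurate(II)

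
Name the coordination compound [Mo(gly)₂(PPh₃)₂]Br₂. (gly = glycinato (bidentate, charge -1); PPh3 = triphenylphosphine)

bis(glycinato)bis(triphenylphosphine)molybdenum(IV) bromide

The 2 bromide counter-ions carry a total charge of -2, so each complex ion is 2+.
Ligand charges: 2×glycinato (-1 each), 2×triphenylphosphine (neutral); total -2. So Mo + (-2) = 2+, giving Mo = +4.
Ligands are named alphabetically: glycinato before triphenylphosphine.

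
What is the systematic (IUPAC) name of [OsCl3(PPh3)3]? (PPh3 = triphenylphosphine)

trichlorotris(triphenylphosphine)osmium(III)

There is no counter-ion, so the complex is neutral overall.
Ligand charges: 3×triphenylphosphine (neutral), 3×chloro (-1 each); total -3. So Os + (-3) = 0, giving Os = +3.
Ligands are named alphabetically: chloro before triphenylphosphine.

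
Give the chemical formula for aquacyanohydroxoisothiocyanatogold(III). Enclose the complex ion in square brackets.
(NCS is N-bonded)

Ligands: 1 aqua (H2O, neutral), 1 cyano (CN, -1), 1 hydroxo (OH, -1), 1 isothiocyanato (NCS, -1). Ligand charge sum = -3.
With Au in oxidation state +3, the complex ion is [Au...].

[Au(CN)(H2O)(NCS)(OH)]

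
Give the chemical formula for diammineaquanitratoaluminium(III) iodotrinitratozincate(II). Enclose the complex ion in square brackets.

[Al(H2O)(NH3)2(NO3)][ZnI(NO3)3]

Cation [Al…]: ligand charges -1, Al(III) ⇒ ion charge 2+.
Anion [Zn…]: ligand charges -4, Zn(II) ⇒ ion charge 2−.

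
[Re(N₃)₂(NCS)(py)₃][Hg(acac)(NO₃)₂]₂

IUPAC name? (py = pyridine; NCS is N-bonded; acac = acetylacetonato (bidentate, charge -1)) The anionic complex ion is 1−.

diazidoisothiocyanatotris(pyridine)rhenium(V) (acetylacetonato)dinitratomercurate(II)

Both ions are complex: the cation is named first with the plain metal name, the anion second with the -ate form; each ion's ligands are alphabetised independently.
The complex anion is given as 1−; its ligand charges sum to -3, so Hg = +2.
With 2 anions per cation, the cation must be 2×1 = 2+.
Cation: ligand charges sum to -3; for the ion to be 2+, Re = +5.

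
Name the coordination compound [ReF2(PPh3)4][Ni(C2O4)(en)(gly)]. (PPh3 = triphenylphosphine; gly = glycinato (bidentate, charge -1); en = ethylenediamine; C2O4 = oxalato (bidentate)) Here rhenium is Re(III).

difluorotetrakis(triphenylphosphine)rhenium(III) (ethylenediamine)(glycinato)oxalatonickelate(II)

Both ions are complex: the cation is named first with the plain metal name, the anion second with the -ate form; each ion's ligands are alphabetised independently.
Re is given as +3; the cation's ligand charges sum to -2, so the complex cation is 1+.
A 1:1 salt means the anion carries the equal and opposite charge, 1−.
Anion: ligand charges sum to -3; for the ion to be 1−, Ni = +2.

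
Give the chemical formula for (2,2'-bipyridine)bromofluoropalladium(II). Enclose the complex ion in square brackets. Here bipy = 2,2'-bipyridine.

[Pd(bipy)BrF]

Ligands: 1 2,2'-bipyridine (bipy, neutral), 1 fluoro (F, -1), 1 bromo (Br, -1). Ligand charge sum = -2.
With Pd in oxidation state +2, the complex ion is [Pd...].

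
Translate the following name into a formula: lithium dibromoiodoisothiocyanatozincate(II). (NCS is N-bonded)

Ligands: 2 bromo (Br, -1), 1 iodo (I, -1), 1 isothiocyanato (NCS, -1). Ligand charge sum = -4.
Charge balance with lithium (+1) requires 1 complex ion per 2 lithium.

Li2[ZnBr2I(NCS)]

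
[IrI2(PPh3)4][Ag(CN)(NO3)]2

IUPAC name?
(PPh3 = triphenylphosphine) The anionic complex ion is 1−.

Both ions are complex: the cation is named first with the plain metal name, the anion second with the -ate form; each ion's ligands are alphabetised independently.
The complex anion is given as 1−; its ligand charges sum to -2, so Ag = +1.
With 2 anions per cation, the cation must be 2×1 = 2+.
Cation: ligand charges sum to -2; for the ion to be 2+, Ir = +4.

diiodotetrakis(triphenylphosphine)iridium(IV) cyanonitratoargentate(I)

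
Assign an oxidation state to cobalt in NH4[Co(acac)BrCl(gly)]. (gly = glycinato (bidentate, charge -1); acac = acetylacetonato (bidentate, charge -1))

1 ammonium outside the brackets (+1 each) → the complex ion is 1−.
Ligand charges: 1×gly = -1; 1×acac = -1; 1×Cl = -1; 1×Br = -1; sum -4.
Co + (-4) = 1− ⇒ Co is +3.

+3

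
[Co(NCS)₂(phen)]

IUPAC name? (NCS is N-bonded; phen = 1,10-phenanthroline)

There is no counter-ion, so the complex is neutral overall.
Ligand charges: 2×isothiocyanato (-1 each), 1×1,10-phenanthroline (neutral); total -2. So Co + (-2) = 0, giving Co = +2.
Ligands are named alphabetically: isothiocyanato before phenanthroline.

diisothiocyanato(1,10-phenanthroline)cobalt(II)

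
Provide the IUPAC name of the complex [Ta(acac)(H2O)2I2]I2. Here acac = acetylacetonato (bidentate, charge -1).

The 2 iodide counter-ions carry a total charge of -2, so each complex ion is 2+.
Ligand charges: 2×aqua (neutral), 2×iodo (-1 each), 1×acetylacetonato (-1 each); total -3. So Ta + (-3) = 2+, giving Ta = +5.
Ligands are named alphabetically: acetylacetonato before aqua before iodo.

(acetylacetonato)diaquadiiodotantalum(V) iodide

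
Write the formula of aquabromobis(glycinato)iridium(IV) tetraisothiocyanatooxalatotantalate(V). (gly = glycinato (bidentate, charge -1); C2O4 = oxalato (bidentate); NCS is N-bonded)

Cation [Ir…]: ligand charges -3, Ir(IV) ⇒ ion charge 1+.
Anion [Ta…]: ligand charges -6, Ta(V) ⇒ ion charge 1−.

[IrBr(gly)2(H2O)][Ta(C2O4)(NCS)4]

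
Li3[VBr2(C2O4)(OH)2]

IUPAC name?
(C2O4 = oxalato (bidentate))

lithium dibromodihydroxooxalatovanadate(III)

The 3 lithium counter-ions carry a total charge of +3, so each complex ion is 3−.
Ligand charges: 2×bromo (-1 each), 2×hydroxo (-1 each), 1×oxalato (-2 each); total -6. So V + (-6) = 3−, giving V = +3.
Ligands are named alphabetically: bromo before hydroxo before oxalato.
The complex ion is anionic, so vanadium takes the -ate form vanadate(III).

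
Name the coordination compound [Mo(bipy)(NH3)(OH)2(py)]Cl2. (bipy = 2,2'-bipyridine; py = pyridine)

ammine(2,2'-bipyridine)dihydroxo(pyridine)molybdenum(IV) chloride

The 2 chloride counter-ions carry a total charge of -2, so each complex ion is 2+.
Ligand charges: 1×ammine (neutral), 1×2,2'-bipyridine (neutral), 2×hydroxo (-1 each), 1×pyridine (neutral); total -2. So Mo + (-2) = 2+, giving Mo = +4.
Ligands are named alphabetically: ammine before bipyridine before hydroxo before pyridine.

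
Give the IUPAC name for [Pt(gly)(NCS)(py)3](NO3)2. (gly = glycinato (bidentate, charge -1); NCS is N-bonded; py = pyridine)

The 2 nitrate counter-ions carry a total charge of -2, so each complex ion is 2+.
Ligand charges: 1×glycinato (-1 each), 1×isothiocyanato (-1 each), 3×pyridine (neutral); total -2. So Pt + (-2) = 2+, giving Pt = +4.
Ligands are named alphabetically: glycinato before isothiocyanato before pyridine.

(glycinato)isothiocyanatotris(pyridine)platinum(IV) nitrate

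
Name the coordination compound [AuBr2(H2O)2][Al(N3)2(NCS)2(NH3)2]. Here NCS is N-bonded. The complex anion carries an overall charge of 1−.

diaquadibromogold(III) diamminediazidodiisothiocyanatoaluminate(III)

The complex anion is given as 1−; its ligand charges sum to -4, so Al = +3.
A 1:1 salt means the cation carries the equal and opposite charge, 1+.
Cation: ligand charges sum to -2; for the ion to be 1+, Au = +3.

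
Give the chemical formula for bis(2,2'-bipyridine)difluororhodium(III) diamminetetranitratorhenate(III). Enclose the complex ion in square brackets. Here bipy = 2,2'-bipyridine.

[Rh(bipy)2F2][Re(NH3)2(NO3)4]

Cation [Rh…]: ligand charges -2, Rh(III) ⇒ ion charge 1+.
Anion [Re…]: ligand charges -4, Re(III) ⇒ ion charge 1−.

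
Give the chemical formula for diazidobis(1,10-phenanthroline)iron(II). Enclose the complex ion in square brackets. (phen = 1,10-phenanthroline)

Ligands: 2 azido (N3, -1), 2 1,10-phenanthroline (phen, neutral). Ligand charge sum = -2.
With Fe in oxidation state +2, the complex ion is [Fe...].

[Fe(N3)2(phen)2]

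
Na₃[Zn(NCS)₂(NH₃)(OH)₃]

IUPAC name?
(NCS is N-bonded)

The 3 sodium counter-ions carry a total charge of +3, so each complex ion is 3−.
Ligand charges: 2×isothiocyanato (-1 each), 1×ammine (neutral), 3×hydroxo (-1 each); total -5. So Zn + (-5) = 3−, giving Zn = +2.
The complex ion is anionic, so zinc takes the -ate form zincate(II).

sodium amminetrihydroxodiisothiocyanatozincate(II)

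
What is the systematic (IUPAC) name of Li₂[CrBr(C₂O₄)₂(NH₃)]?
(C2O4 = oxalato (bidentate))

The 2 lithium counter-ions carry a total charge of +2, so each complex ion is 2−.
Ligand charges: 1×bromo (-1 each), 1×ammine (neutral), 2×oxalato (-2 each); total -5. So Cr + (-5) = 2−, giving Cr = +3.
Ligands are named alphabetically: ammine before bromo before oxalato.
The complex ion is anionic, so chromium takes the -ate form chromate(III).

lithium amminebromodioxalatochromate(III)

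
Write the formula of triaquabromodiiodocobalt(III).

[CoBr(H2O)3I2]

Ligands: 3 aqua (H2O, neutral), 2 iodo (I, -1), 1 bromo (Br, -1). Ligand charge sum = -3.
With Co in oxidation state +3, the complex ion is [Co...].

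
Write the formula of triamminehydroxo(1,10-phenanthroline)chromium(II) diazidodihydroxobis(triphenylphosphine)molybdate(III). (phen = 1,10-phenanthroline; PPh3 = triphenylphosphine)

[Cr(NH3)3(OH)(phen)][Mo(N3)2(OH)2(PPh3)2]

Cation [Cr…]: ligand charges -1, Cr(II) ⇒ ion charge 1+.
Anion [Mo…]: ligand charges -4, Mo(III) ⇒ ion charge 1−.
One 1+ cation balances one 1− anion.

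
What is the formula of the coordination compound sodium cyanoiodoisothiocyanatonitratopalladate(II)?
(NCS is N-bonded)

Na2[Pd(CN)I(NCS)(NO3)]

Ligands: 1 cyano (CN, -1), 1 iodo (I, -1), 1 isothiocyanato (NCS, -1), 1 nitrato (NO3, -1). Ligand charge sum = -4.
Charge balance with sodium (+1) requires 1 complex ion per 2 sodium.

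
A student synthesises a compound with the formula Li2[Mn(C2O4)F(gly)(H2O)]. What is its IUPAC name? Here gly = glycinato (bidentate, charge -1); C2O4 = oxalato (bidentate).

The 2 lithium counter-ions carry a total charge of +2, so each complex ion is 2−.
Ligand charges: 1×glycinato (-1 each), 1×oxalato (-2 each), 1×aqua (neutral), 1×fluoro (-1 each); total -4. So Mn + (-4) = 2−, giving Mn = +2.
Ligands are named alphabetically: aqua before fluoro before glycinato before oxalato.
The complex ion is anionic, so manganese takes the -ate form manganate(II).

lithium aquafluoro(glycinato)oxalatomanganate(II)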